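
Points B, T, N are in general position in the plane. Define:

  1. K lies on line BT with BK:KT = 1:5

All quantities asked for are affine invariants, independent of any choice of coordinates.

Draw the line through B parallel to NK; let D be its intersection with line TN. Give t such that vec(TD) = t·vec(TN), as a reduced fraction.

t = 6/5

Set B = (0, 0), T = (1, 0), N = (0, 1); any affine frame gives the same invariant.
1. K lies on line BT with BK:KT = 1:5 ⇒ K = (1/6, 0)
through B parallel to NK: direction (1/6, -1); meets TN at D = (-1/5, 6/5)
D = T + t·(N−T) with t = 6/5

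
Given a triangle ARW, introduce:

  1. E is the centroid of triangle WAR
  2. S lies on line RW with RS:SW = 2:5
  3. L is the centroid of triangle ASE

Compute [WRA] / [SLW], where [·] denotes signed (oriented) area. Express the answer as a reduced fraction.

[WRA]:[SLW] = 63/20

Assign A = (0, 0), R = (1, 0), W = (0, 1) — the answer is frame-independent, so this choice is without loss of generality.
1. E is the centroid of triangle WAR ⇒ E = (1/3, 1/3)
2. S lies on line RW with RS:SW = 2:5 ⇒ S = (5/7, 2/7)
3. L is the centroid of triangle ASE ⇒ L = (22/63, 13/63)
2·[WRA] = -1, 2·[SLW] = -20/63
[WRA]:[SLW] = -1:-20/63 = 63/20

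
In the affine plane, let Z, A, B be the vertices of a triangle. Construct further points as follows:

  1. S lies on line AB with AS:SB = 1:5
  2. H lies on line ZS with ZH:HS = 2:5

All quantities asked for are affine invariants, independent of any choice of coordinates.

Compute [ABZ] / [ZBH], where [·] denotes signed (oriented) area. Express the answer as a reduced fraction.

[ABZ]:[ZBH] = -21/5

Set Z = (0, 0), A = (1, 0), B = (0, 1); any affine frame gives the same invariant.
1. S lies on line AB with AS:SB = 1:5 ⇒ S = (5/6, 1/6)
2. H lies on line ZS with ZH:HS = 2:5 ⇒ H = (5/21, 1/21)
2·[ABZ] = 1, 2·[ZBH] = -5/21
[ABZ]:[ZBH] = 1:-5/21 = -21/5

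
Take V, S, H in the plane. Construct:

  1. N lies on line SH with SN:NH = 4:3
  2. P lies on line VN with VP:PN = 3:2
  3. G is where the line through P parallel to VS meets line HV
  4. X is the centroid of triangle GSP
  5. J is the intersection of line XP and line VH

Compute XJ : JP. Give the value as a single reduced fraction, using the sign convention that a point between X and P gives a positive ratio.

Set V = (0, 0), S = (1, 0), H = (0, 1); any affine frame gives the same invariant.
1. N lies on line SH with SN:NH = 4:3 ⇒ N = (3/7, 4/7)
2. P lies on line VN with VP:PN = 3:2 ⇒ P = (9/35, 12/35)
3. G is where the line through P parallel to VS meets line HV ⇒ G = (0, 12/35)
4. X is the centroid of triangle GSP ⇒ X = (44/105, 8/35)
5. J is the intersection of line XP and line VH ⇒ J = (0, 312/595)
J = X + t·(P−X) with t = 44/17, so XJ:JP = t:(1−t) = 44/17:-27/17

XJ:JP = -44/27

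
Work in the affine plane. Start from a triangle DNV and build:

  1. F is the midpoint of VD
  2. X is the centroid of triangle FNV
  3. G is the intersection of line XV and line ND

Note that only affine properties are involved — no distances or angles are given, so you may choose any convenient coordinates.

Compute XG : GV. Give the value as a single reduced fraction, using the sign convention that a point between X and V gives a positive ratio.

XG:GV = -1/2

Choose coordinates D = (0, 0), N = (1, 0), V = (0, 1).
1. F is the midpoint of VD ⇒ F = (0, 1/2)
2. X is the centroid of triangle FNV ⇒ X = (1/3, 1/2)
3. G is the intersection of line XV and line ND ⇒ G = (2/3, 0)
G = X + t·(V−X) with t = -1, so XG:GV = t:(1−t) = -1:2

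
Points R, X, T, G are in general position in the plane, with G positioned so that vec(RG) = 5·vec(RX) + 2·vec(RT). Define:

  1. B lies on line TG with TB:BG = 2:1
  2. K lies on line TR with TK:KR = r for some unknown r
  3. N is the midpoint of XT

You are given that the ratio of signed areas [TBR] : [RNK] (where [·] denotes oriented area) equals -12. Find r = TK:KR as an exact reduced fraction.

Set R = (0, 0), X = (1, 0), T = (0, 1), G = (5, 2); any affine frame gives the same invariant.
1. B lies on line TG with TB:BG = 2:1 ⇒ B = (10/3, 5/3)
2. With TK:KR = r, write λ = r/(r+1) so K = T + λ·(R−T); K is affine-linear in λ
3. N is the midpoint of XT ⇒ N = (1/2, 1/2)
Every point depending on K is an affine combination of K and λ-independent points, so each such coordinate is linear in λ; the λ² term in each signed area is a multiple of (R−T)×(R−T) = 0, so 2·[TBR] and 2·[RNK] are each linear in λ. Evaluating at λ=0 and λ=1:
  2·[TBR] = -10/3,   2·[RNK] = -1/2·λ + 1/2
So [TBR]:[RNK] = (-10/3) / (-1/2·λ + 1/2). Setting this equal to -12:
  -10/3 = -12·(-1/2·λ + 1/2)  ⇒  λ = 4/9
Then r = λ/(1−λ) = (4/9)/(5/9) = 4/5. Check: with r = 4/5, K = (0, 5/9) and [TBR]:[RNK] = -12 as required.

r = 4/5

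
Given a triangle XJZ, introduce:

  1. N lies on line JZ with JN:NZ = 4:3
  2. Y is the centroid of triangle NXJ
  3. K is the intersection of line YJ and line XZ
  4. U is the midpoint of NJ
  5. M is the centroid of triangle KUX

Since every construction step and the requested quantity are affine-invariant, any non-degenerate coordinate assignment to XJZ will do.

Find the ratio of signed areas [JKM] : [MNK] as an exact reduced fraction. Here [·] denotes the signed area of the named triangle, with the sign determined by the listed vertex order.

[JKM]:[MNK] = 7/13

Work in coordinates with X = (0, 0), J = (1, 0), Z = (0, 1).
1. N lies on line JZ with JN:NZ = 4:3 ⇒ N = (3/7, 4/7)
2. Y is the centroid of triangle NXJ ⇒ Y = (10/21, 4/21)
3. K is the intersection of line YJ and line XZ ⇒ K = (0, 4/11)
4. U is the midpoint of NJ ⇒ U = (5/7, 2/7)
5. M is the centroid of triangle KUX ⇒ M = (5/21, 50/231)
2·[JKM] = 2/33, 2·[MNK] = 26/231
[JKM]:[MNK] = 2/33:26/231 = 7/13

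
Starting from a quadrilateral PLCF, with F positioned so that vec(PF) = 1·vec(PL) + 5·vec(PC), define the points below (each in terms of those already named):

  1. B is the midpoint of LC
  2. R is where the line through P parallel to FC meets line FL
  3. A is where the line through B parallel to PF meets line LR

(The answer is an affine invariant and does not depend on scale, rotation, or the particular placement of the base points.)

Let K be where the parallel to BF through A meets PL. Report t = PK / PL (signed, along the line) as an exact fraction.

Choose coordinates P = (0, 0), L = (1, 0), C = (0, 1), F = (1, 5).
1. B is the midpoint of LC ⇒ B = (1/2, 1/2)
2. R is where the line through P parallel to FC meets line FL ⇒ R = (1, 4)
3. A is where the line through B parallel to PF meets line LR ⇒ A = (1, 3)
through A parallel to BF: direction (1/2, 9/2); meets PL at K = (2/3, 0)
K = P + t·(L−P) with t = 2/3

t = 2/3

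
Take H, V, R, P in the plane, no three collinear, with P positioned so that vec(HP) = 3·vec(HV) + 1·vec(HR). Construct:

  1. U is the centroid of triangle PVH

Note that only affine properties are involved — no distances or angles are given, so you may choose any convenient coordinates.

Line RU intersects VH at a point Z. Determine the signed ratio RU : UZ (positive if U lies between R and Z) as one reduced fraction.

Assign H = (0, 0), V = (1, 0), R = (0, 1), P = (3, 1) — the answer is frame-independent, so this choice is without loss of generality.
1. U is the centroid of triangle PVH ⇒ U = (4/3, 1/3)
line RU meets VH at Z = (2, 0)
U = R + t·(Z−R) with t = 2/3, so RU:UZ = 2/3:1/3

RU:UZ = 2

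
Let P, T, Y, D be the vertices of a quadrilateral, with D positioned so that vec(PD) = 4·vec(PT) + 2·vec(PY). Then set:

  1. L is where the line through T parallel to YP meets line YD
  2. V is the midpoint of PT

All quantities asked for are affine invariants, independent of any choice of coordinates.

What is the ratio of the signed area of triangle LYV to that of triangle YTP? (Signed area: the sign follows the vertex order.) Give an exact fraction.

Set P = (0, 0), T = (1, 0), Y = (0, 1), D = (4, 2); any affine frame gives the same invariant.
1. L is where the line through T parallel to YP meets line YD ⇒ L = (1, 5/4)
2. V is the midpoint of PT ⇒ V = (1/2, 0)
2·[LYV] = 9/8, 2·[YTP] = -1
[LYV]:[YTP] = 9/8:-1 = -9/8

[LYV]:[YTP] = -9/8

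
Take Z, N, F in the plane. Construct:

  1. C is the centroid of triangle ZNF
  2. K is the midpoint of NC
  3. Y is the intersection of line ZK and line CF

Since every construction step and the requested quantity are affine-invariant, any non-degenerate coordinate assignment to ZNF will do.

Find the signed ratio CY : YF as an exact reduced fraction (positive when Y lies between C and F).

Set Z = (0, 0), N = (1, 0), F = (0, 1); any affine frame gives the same invariant.
1. C is the centroid of triangle ZNF ⇒ C = (1/3, 1/3)
2. K is the midpoint of NC ⇒ K = (2/3, 1/6)
3. Y is the intersection of line ZK and line CF ⇒ Y = (4/9, 1/9)
Y = C + t·(F−C) with t = -1/3, so CY:YF = t:(1−t) = -1/3:4/3

CY:YF = -1/4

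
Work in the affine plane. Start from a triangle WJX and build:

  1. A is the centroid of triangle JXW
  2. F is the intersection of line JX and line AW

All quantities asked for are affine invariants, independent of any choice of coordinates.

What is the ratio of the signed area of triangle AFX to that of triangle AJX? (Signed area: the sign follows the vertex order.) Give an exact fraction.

[AFX]:[AJX] = 1/2

Choose coordinates W = (0, 0), J = (1, 0), X = (0, 1).
1. A is the centroid of triangle JXW ⇒ A = (1/3, 1/3)
2. F is the intersection of line JX and line AW ⇒ F = (1/2, 1/2)
2·[AFX] = 1/6, 2·[AJX] = 1/3
[AFX]:[AJX] = 1/6:1/3 = 1/2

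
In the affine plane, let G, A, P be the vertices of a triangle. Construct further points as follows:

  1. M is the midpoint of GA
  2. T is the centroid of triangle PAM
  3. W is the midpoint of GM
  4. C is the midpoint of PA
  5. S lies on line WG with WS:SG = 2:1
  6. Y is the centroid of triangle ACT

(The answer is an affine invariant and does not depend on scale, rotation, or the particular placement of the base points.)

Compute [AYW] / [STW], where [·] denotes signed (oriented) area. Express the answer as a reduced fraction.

Assign G = (0, 0), A = (1, 0), P = (0, 1) — the answer is frame-independent, so this choice is without loss of generality.
1. M is the midpoint of GA ⇒ M = (1/2, 0)
2. T is the centroid of triangle PAM ⇒ T = (1/2, 1/3)
3. W is the midpoint of GM ⇒ W = (1/4, 0)
4. C is the midpoint of PA ⇒ C = (1/2, 1/2)
5. S lies on line WG with WS:SG = 2:1 ⇒ S = (1/12, 0)
6. Y is the centroid of triangle ACT ⇒ Y = (2/3, 5/18)
2·[AYW] = 5/24, 2·[STW] = -1/18
[AYW]:[STW] = 5/24:-1/18 = -15/4

[AYW]:[STW] = -15/4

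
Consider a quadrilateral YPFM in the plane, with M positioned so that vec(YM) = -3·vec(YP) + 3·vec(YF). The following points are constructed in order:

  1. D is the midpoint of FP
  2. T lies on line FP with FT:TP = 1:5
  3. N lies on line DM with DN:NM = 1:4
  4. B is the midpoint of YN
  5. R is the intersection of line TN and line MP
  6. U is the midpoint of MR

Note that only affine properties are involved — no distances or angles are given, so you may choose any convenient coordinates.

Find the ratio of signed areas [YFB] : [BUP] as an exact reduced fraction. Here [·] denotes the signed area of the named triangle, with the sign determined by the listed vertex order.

Assign Y = (0, 0), P = (1, 0), F = (0, 1), M = (-3, 3) — the answer is frame-independent, so this choice is without loss of generality.
1. D is the midpoint of FP ⇒ D = (1/2, 1/2)
2. T lies on line FP with FT:TP = 1:5 ⇒ T = (1/6, 5/6)
3. N lies on line DM with DN:NM = 1:4 ⇒ N = (-1/5, 1)
4. B is the midpoint of YN ⇒ B = (-1/10, 1/2)
5. R is the intersection of line TN and line MP ⇒ R = (-7/13, 15/13)
6. U is the midpoint of MR ⇒ U = (-23/13, 27/13)
2·[YFB] = 1/10, 2·[BUP] = -9/10
[YFB]:[BUP] = 1/10:-9/10 = -1/9

[YFB]:[BUP] = -1/9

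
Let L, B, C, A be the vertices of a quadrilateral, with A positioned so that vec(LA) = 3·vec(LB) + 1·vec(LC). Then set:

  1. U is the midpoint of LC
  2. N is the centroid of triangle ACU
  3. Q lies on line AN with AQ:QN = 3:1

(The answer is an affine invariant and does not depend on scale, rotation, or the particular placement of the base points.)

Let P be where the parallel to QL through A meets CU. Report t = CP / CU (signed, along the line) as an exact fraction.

t = 7/2

Work in coordinates with L = (0, 0), B = (1, 0), C = (0, 1), A = (3, 1).
1. U is the midpoint of LC ⇒ U = (0, 1/2)
2. N is the centroid of triangle ACU ⇒ N = (1, 5/6)
3. Q lies on line AN with AQ:QN = 3:1 ⇒ Q = (3/2, 7/8)
through A parallel to QL: direction (-3/2, -7/8); meets CU at P = (0, -3/4)
P = C + t·(U−C) with t = 7/2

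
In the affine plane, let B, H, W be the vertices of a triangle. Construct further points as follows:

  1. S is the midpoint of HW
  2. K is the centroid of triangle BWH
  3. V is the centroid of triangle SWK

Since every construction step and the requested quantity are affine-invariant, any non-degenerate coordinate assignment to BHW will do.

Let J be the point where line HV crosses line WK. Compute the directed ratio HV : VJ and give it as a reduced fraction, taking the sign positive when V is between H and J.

HV:VJ = 5

Set B = (0, 0), H = (1, 0), W = (0, 1); any affine frame gives the same invariant.
1. S is the midpoint of HW ⇒ S = (1/2, 1/2)
2. K is the centroid of triangle BWH ⇒ K = (1/3, 1/3)
3. V is the centroid of triangle SWK ⇒ V = (5/18, 11/18)
line HV meets WK at J = (2/15, 11/15)
V = H + t·(J−H) with t = 5/6, so HV:VJ = 5/6:1/6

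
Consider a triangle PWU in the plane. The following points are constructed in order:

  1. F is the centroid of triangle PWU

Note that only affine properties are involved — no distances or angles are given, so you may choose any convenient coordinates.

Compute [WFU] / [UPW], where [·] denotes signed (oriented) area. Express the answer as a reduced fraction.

[WFU]:[UPW] = -1/3

Set P = (0, 0), W = (1, 0), U = (0, 1); any affine frame gives the same invariant.
1. F is the centroid of triangle PWU ⇒ F = (1/3, 1/3)
2·[WFU] = -1/3, 2·[UPW] = 1
[WFU]:[UPW] = -1/3:1 = -1/3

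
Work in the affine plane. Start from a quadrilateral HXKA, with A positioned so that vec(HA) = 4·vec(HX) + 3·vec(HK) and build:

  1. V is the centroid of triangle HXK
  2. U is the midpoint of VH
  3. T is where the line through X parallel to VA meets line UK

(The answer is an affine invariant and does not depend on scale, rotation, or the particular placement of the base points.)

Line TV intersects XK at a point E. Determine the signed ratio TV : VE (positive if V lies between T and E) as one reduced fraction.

TV:VE = 55/21

Set H = (0, 0), X = (1, 0), K = (0, 1), A = (4, 3); any affine frame gives the same invariant.
1. V is the centroid of triangle HXK ⇒ V = (1/3, 1/3)
2. U is the midpoint of VH ⇒ U = (1/6, 1/6)
3. T is where the line through X parallel to VA meets line UK ⇒ T = (19/63, -32/63)
line TV meets XK at E = (19/55, 36/55)
V = T + t·(E−T) with t = 55/76, so TV:VE = 55/76:21/76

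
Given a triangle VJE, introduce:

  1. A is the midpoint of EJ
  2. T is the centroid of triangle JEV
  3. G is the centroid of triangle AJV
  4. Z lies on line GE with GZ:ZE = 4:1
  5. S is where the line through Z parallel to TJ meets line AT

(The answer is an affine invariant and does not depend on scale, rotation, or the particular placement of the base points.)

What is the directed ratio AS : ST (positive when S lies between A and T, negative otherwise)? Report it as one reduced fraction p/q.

AS:ST = -8/23

Work in coordinates with V = (0, 0), J = (1, 0), E = (0, 1).
1. A is the midpoint of EJ ⇒ A = (1/2, 1/2)
2. T is the centroid of triangle JEV ⇒ T = (1/3, 1/3)
3. G is the centroid of triangle AJV ⇒ G = (1/2, 1/6)
4. Z lies on line GE with GZ:ZE = 4:1 ⇒ Z = (1/10, 5/6)
5. S is where the line through Z parallel to TJ meets line AT ⇒ S = (53/90, 53/90)
S = A + t·(T−A) with t = -8/15, so AS:ST = t:(1−t) = -8/15:23/15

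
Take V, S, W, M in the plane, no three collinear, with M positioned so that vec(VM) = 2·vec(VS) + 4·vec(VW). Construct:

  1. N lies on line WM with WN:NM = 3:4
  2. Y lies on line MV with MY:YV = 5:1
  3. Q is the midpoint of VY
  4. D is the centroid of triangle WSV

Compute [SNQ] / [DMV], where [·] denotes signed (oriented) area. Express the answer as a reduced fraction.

Assign V = (0, 0), S = (1, 0), W = (0, 1), M = (2, 4) — the answer is frame-independent, so this choice is without loss of generality.
1. N lies on line WM with WN:NM = 3:4 ⇒ N = (6/7, 16/7)
2. Y lies on line MV with MY:YV = 5:1 ⇒ Y = (1/3, 2/3)
3. Q is the midpoint of VY ⇒ Q = (1/6, 1/3)
4. D is the centroid of triangle WSV ⇒ D = (1/3, 1/3)
2·[SNQ] = 13/7, 2·[DMV] = 2/3
[SNQ]:[DMV] = 13/7:2/3 = 39/14

[SNQ]:[DMV] = 39/14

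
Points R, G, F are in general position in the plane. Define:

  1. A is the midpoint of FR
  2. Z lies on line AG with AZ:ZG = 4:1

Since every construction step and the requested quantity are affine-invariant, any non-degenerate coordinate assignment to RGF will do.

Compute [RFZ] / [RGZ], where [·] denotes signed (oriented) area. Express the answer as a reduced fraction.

Choose coordinates R = (0, 0), G = (1, 0), F = (0, 1).
1. A is the midpoint of FR ⇒ A = (0, 1/2)
2. Z lies on line AG with AZ:ZG = 4:1 ⇒ Z = (4/5, 1/10)
2·[RFZ] = -4/5, 2·[RGZ] = 1/10
[RFZ]:[RGZ] = -4/5:1/10 = -8

[RFZ]:[RGZ] = -8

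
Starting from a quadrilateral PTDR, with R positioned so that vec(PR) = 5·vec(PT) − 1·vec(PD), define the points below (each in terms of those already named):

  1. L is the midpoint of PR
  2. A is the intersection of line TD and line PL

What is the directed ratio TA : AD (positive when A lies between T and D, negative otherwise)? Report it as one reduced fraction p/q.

Assign P = (0, 0), T = (1, 0), D = (0, 1), R = (5, -1) — the answer is frame-independent, so this choice is without loss of generality.
1. L is the midpoint of PR ⇒ L = (5/2, -1/2)
2. A is the intersection of line TD and line PL ⇒ A = (5/4, -1/4)
A = T + t·(D−T) with t = -1/4, so TA:AD = t:(1−t) = -1/4:5/4

TA:AD = -1/5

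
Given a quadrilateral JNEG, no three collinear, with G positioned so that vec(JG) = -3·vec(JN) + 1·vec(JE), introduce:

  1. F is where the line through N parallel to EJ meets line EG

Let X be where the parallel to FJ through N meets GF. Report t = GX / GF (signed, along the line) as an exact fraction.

t = 5/4

Set J = (0, 0), N = (1, 0), E = (0, 1), G = (-3, 1); any affine frame gives the same invariant.
1. F is where the line through N parallel to EJ meets line EG ⇒ F = (1, 1)
through N parallel to FJ: direction (-1, -1); meets GF at X = (2, 1)
X = G + t·(F−G) with t = 5/4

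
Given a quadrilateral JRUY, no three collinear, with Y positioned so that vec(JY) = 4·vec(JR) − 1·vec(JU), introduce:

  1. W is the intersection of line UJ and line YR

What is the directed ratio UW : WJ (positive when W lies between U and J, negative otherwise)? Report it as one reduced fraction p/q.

UW:WJ = 2

Choose coordinates J = (0, 0), R = (1, 0), U = (0, 1), Y = (4, -1).
1. W is the intersection of line UJ and line YR ⇒ W = (0, 1/3)
W = U + t·(J−U) with t = 2/3, so UW:WJ = t:(1−t) = 2/3:1/3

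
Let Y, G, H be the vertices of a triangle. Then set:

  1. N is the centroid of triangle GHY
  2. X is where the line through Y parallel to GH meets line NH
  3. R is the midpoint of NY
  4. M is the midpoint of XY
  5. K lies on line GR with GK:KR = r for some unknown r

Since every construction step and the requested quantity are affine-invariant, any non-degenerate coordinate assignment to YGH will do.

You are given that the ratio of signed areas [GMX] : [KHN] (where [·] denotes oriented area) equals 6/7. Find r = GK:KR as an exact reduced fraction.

Assign Y = (0, 0), G = (1, 0), H = (0, 1) — the answer is frame-independent, so this choice is without loss of generality.
1. N is the centroid of triangle GHY ⇒ N = (1/3, 1/3)
2. X is where the line through Y parallel to GH meets line NH ⇒ X = (1, -1)
3. R is the midpoint of NY ⇒ R = (1/6, 1/6)
4. M is the midpoint of XY ⇒ M = (1/2, -1/2)
5. With GK:KR = r, write λ = r/(r+1) so K = G + λ·(R−G); K is affine-linear in λ
Every point depending on K is an affine combination of K and λ-independent points, so each such coordinate is linear in λ; the λ² term in each signed area is a multiple of (R−G)×(R−G) = 0, so 2·[GMX] and 2·[KHN] are each linear in λ. Evaluating at λ=0 and λ=1:
  2·[GMX] = 1/2,   2·[KHN] = -1/2·λ + 1/3
So [GMX]:[KHN] = (1/2) / (-1/2·λ + 1/3). Setting this equal to 6/7:
  1/2 = 6/7·(-1/2·λ + 1/3)  ⇒  λ = -1/2
Then r = λ/(1−λ) = (-1/2)/(3/2) = -1/3. Check: with r = -1/3, K = (17/12, -1/12) and [GMX]:[KHN] = 6/7 as required.

r = -1/3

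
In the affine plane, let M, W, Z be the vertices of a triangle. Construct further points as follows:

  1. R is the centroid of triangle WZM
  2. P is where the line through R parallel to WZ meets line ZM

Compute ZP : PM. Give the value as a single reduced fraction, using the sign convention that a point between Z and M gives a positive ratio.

ZP:PM = 1/2

Assign M = (0, 0), W = (1, 0), Z = (0, 1) — the answer is frame-independent, so this choice is without loss of generality.
1. R is the centroid of triangle WZM ⇒ R = (1/3, 1/3)
2. P is where the line through R parallel to WZ meets line ZM ⇒ P = (0, 2/3)
P = Z + t·(M−Z) with t = 1/3, so ZP:PM = t:(1−t) = 1/3:2/3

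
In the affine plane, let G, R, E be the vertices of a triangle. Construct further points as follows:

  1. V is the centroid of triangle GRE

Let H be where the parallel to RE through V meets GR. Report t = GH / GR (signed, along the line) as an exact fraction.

t = 2/3

Set G = (0, 0), R = (1, 0), E = (0, 1); any affine frame gives the same invariant.
1. V is the centroid of triangle GRE ⇒ V = (1/3, 1/3)
through V parallel to RE: direction (-1, 1); meets GR at H = (2/3, 0)
H = G + t·(R−G) with t = 2/3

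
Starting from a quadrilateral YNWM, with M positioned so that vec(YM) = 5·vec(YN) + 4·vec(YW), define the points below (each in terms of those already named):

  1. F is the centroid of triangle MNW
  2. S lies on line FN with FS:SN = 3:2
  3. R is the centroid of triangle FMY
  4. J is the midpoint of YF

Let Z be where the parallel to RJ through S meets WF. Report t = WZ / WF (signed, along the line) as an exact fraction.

t = 173/110

Assign Y = (0, 0), N = (1, 0), W = (0, 1), M = (5, 4) — the answer is frame-independent, so this choice is without loss of generality.
1. F is the centroid of triangle MNW ⇒ F = (2, 5/3)
2. S lies on line FN with FS:SN = 3:2 ⇒ S = (7/5, 2/3)
3. R is the centroid of triangle FMY ⇒ R = (7/3, 17/9)
4. J is the midpoint of YF ⇒ J = (1, 5/6)
through S parallel to RJ: direction (-4/3, -19/18); meets WF at Z = (173/55, 338/165)
Z = W + t·(F−W) with t = 173/110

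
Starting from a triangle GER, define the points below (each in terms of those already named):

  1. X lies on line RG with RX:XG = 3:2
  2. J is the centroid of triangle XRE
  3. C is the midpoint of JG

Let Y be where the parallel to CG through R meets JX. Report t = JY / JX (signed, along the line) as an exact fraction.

t = 5/2

Choose coordinates G = (0, 0), E = (1, 0), R = (0, 1).
1. X lies on line RG with RX:XG = 3:2 ⇒ X = (0, 2/5)
2. J is the centroid of triangle XRE ⇒ J = (1/3, 7/15)
3. C is the midpoint of JG ⇒ C = (1/6, 7/30)
through R parallel to CG: direction (-1/6, -7/30); meets JX at Y = (-1/2, 3/10)
Y = J + t·(X−J) with t = 5/2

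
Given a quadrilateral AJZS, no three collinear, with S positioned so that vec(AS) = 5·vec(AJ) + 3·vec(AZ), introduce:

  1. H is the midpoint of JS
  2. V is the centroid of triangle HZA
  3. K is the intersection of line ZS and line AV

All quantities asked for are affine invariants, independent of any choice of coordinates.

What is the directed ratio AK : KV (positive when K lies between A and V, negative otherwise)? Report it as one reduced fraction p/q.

Assign A = (0, 0), J = (1, 0), Z = (0, 1), S = (5, 3) — the answer is frame-independent, so this choice is without loss of generality.
1. H is the midpoint of JS ⇒ H = (3, 3/2)
2. V is the centroid of triangle HZA ⇒ V = (1, 5/6)
3. K is the intersection of line ZS and line AV ⇒ K = (30/13, 25/13)
K = A + t·(V−A) with t = 30/13, so AK:KV = t:(1−t) = 30/13:-17/13

AK:KV = -30/17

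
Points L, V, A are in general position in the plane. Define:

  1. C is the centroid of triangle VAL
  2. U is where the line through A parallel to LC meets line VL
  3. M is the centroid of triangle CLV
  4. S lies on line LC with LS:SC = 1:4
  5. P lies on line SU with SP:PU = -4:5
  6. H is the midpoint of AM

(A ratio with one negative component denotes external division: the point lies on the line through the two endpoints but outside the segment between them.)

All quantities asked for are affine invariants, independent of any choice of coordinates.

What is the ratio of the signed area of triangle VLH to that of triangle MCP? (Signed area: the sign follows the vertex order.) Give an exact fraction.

Work in coordinates with L = (0, 0), V = (1, 0), A = (0, 1).
1. C is the centroid of triangle VAL ⇒ C = (1/3, 1/3)
2. U is where the line through A parallel to LC meets line VL ⇒ U = (-1, 0)
3. M is the centroid of triangle CLV ⇒ M = (4/9, 1/9)
4. S lies on line LC with LS:SC = 1:4 ⇒ S = (1/15, 1/15)
5. P lies on line SU with SP:PU = -4:5 ⇒ P = (13/3, 1/3)
6. H is the midpoint of AM ⇒ H = (2/9, 5/9)
2·[VLH] = -5/9, 2·[MCP] = -8/9
[VLH]:[MCP] = -5/9:-8/9 = 5/8

[VLH]:[MCP] = 5/8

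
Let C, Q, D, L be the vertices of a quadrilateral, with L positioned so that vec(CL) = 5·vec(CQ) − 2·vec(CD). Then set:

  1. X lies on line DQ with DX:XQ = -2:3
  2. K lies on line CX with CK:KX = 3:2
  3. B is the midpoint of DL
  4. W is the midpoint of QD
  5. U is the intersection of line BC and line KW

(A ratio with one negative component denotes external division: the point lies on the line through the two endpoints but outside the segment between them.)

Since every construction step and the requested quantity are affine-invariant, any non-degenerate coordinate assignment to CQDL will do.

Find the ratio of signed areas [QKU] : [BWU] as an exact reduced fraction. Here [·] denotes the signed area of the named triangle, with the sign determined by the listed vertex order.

Choose coordinates C = (0, 0), Q = (1, 0), D = (0, 1), L = (5, -2).
1. X lies on line DQ with DX:XQ = -2:3 ⇒ X = (-2, 3)
2. K lies on line CX with CK:KX = 3:2 ⇒ K = (-6/5, 9/5)
3. B is the midpoint of DL ⇒ B = (5/2, -1/2)
4. W is the midpoint of QD ⇒ W = (1/2, 1/2)
5. U is the intersection of line BC and line KW ⇒ U = (25/16, -5/16)
2·[QKU] = -13/40, 2·[BWU] = 9/16
[QKU]:[BWU] = -13/40:9/16 = -26/45

[QKU]:[BWU] = -26/45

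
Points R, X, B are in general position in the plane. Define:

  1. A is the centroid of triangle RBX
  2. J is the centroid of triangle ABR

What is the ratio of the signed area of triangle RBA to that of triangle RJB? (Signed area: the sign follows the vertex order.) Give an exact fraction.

Work in coordinates with R = (0, 0), X = (1, 0), B = (0, 1).
1. A is the centroid of triangle RBX ⇒ A = (1/3, 1/3)
2. J is the centroid of triangle ABR ⇒ J = (1/9, 4/9)
2·[RBA] = -1/3, 2·[RJB] = 1/9
[RBA]:[RJB] = -1/3:1/9 = -3

[RBA]:[RJB] = -3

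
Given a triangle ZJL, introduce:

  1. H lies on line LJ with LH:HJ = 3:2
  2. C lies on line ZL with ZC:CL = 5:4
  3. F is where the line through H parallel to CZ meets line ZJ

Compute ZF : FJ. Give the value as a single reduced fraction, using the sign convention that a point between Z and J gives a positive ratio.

Work in coordinates with Z = (0, 0), J = (1, 0), L = (0, 1).
1. H lies on line LJ with LH:HJ = 3:2 ⇒ H = (3/5, 2/5)
2. C lies on line ZL with ZC:CL = 5:4 ⇒ C = (0, 5/9)
3. F is where the line through H parallel to CZ meets line ZJ ⇒ F = (3/5, 0)
F = Z + t·(J−Z) with t = 3/5, so ZF:FJ = t:(1−t) = 3/5:2/5

ZF:FJ = 3/2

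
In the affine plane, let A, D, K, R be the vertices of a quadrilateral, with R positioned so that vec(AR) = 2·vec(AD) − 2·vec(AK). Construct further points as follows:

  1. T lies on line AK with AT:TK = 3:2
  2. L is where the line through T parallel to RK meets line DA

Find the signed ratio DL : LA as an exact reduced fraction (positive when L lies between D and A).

Choose coordinates A = (0, 0), D = (1, 0), K = (0, 1), R = (2, -2).
1. T lies on line AK with AT:TK = 3:2 ⇒ T = (0, 3/5)
2. L is where the line through T parallel to RK meets line DA ⇒ L = (2/5, 0)
L = D + t·(A−D) with t = 3/5, so DL:LA = t:(1−t) = 3/5:2/5

DL:LA = 3/2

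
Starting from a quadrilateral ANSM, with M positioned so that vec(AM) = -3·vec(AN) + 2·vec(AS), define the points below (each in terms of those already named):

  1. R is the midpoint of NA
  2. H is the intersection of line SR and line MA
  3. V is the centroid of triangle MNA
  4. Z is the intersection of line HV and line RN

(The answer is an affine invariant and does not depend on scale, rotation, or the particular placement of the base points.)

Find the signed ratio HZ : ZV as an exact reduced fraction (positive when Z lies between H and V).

HZ:ZV = 3/4

Assign A = (0, 0), N = (1, 0), S = (0, 1), M = (-3, 2) — the answer is frame-independent, so this choice is without loss of generality.
1. R is the midpoint of NA ⇒ R = (1/2, 0)
2. H is the intersection of line SR and line MA ⇒ H = (3/4, -1/2)
3. V is the centroid of triangle MNA ⇒ V = (-2/3, 2/3)
4. Z is the intersection of line HV and line RN ⇒ Z = (1/7, 0)
Z = H + t·(V−H) with t = 3/7, so HZ:ZV = t:(1−t) = 3/7:4/7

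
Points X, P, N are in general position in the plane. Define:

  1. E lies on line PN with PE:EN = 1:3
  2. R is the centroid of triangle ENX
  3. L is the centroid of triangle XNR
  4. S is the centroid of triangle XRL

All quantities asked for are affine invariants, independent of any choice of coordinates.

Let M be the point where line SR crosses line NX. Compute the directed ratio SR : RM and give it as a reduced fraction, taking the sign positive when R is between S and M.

SR:RM = -5/9

Assign X = (0, 0), P = (1, 0), N = (0, 1) — the answer is frame-independent, so this choice is without loss of generality.
1. E lies on line PN with PE:EN = 1:3 ⇒ E = (3/4, 1/4)
2. R is the centroid of triangle ENX ⇒ R = (1/4, 5/12)
3. L is the centroid of triangle XNR ⇒ L = (1/12, 17/36)
4. S is the centroid of triangle XRL ⇒ S = (1/9, 8/27)
line SR meets NX at M = (0, 1/5)
R = S + t·(M−S) with t = -5/4, so SR:RM = -5/4:9/4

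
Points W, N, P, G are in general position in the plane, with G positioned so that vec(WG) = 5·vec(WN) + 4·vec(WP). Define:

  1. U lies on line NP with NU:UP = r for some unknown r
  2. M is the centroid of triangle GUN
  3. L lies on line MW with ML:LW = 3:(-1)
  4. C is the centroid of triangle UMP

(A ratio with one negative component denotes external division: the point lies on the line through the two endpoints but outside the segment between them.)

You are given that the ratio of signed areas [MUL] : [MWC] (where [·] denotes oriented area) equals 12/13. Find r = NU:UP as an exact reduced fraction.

r = 2/5

Assign W = (0, 0), N = (1, 0), P = (0, 1), G = (5, 4) — the answer is frame-independent, so this choice is without loss of generality.
1. With NU:UP = r, write λ = r/(r+1) so U = N + λ·(P−N); U is affine-linear in λ
2. M is the centroid of triangle GUN ⇒ M is an affine combination of earlier points and hence also affine-linear in λ
3. L lies on line MW with ML:LW = 3:(-1) ⇒ L is an affine combination of earlier points and hence also affine-linear in λ
4. C is the centroid of triangle UMP ⇒ C is an affine combination of earlier points and hence also affine-linear in λ
Every point depending on U is an affine combination of U and λ-independent points, so each such coordinate is linear in λ; the λ² term in each signed area is a multiple of (P−N)×(P−N) = 0, so 2·[MUL] and 2·[MWC] are each linear in λ. Evaluating at λ=0 and λ=1:
  2·[MUL] = 5·λ − 2,   2·[MWC] = −λ − 1/3
So [MUL]:[MWC] = (5·λ − 2) / (−λ − 1/3). Setting this equal to 12/13:
  5·λ − 2 = 12/13·(−λ − 1/3)  ⇒  λ = 2/7
Then r = λ/(1−λ) = (2/7)/(5/7) = 2/5. Check: with r = 2/5, U = (5/7, 2/7) and [MUL]:[MWC] = 12/13 as required.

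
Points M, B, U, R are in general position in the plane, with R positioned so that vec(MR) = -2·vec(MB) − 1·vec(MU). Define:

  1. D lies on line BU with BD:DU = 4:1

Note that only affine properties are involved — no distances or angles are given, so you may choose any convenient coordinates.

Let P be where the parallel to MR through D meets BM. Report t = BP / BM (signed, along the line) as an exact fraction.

t = 12/5

Set M = (0, 0), B = (1, 0), U = (0, 1), R = (-2, -1); any affine frame gives the same invariant.
1. D lies on line BU with BD:DU = 4:1 ⇒ D = (1/5, 4/5)
through D parallel to MR: direction (-2, -1); meets BM at P = (-7/5, 0)
P = B + t·(M−B) with t = 12/5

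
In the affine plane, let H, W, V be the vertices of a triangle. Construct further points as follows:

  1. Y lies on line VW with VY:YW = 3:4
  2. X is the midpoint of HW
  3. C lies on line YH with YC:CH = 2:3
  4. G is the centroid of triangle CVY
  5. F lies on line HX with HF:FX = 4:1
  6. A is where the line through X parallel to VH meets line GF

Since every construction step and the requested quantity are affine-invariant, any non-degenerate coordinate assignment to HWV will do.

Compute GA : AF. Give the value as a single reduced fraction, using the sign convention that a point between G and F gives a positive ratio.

Set H = (0, 0), W = (1, 0), V = (0, 1); any affine frame gives the same invariant.
1. Y lies on line VW with VY:YW = 3:4 ⇒ Y = (3/7, 4/7)
2. X is the midpoint of HW ⇒ X = (1/2, 0)
3. C lies on line YH with YC:CH = 2:3 ⇒ C = (9/35, 12/35)
4. G is the centroid of triangle CVY ⇒ G = (8/35, 67/105)
5. F lies on line HX with HF:FX = 4:1 ⇒ F = (2/5, 0)
6. A is where the line through X parallel to VH meets line GF ⇒ A = (1/2, -67/180)
A = G + t·(F−G) with t = 19/12, so GA:AF = t:(1−t) = 19/12:-7/12

GA:AF = -19/7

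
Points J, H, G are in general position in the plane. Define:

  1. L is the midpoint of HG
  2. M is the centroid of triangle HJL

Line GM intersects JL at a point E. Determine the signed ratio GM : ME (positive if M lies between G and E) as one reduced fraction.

GM:ME = -4

Choose coordinates J = (0, 0), H = (1, 0), G = (0, 1).
1. L is the midpoint of HG ⇒ L = (1/2, 1/2)
2. M is the centroid of triangle HJL ⇒ M = (1/2, 1/6)
line GM meets JL at E = (3/8, 3/8)
M = G + t·(E−G) with t = 4/3, so GM:ME = 4/3:-1/3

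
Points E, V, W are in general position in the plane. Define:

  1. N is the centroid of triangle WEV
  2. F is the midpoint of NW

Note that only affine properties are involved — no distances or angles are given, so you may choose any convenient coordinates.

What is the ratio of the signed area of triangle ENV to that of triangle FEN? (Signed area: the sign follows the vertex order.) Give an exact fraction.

[ENV]:[FEN] = -2

Work in coordinates with E = (0, 0), V = (1, 0), W = (0, 1).
1. N is the centroid of triangle WEV ⇒ N = (1/3, 1/3)
2. F is the midpoint of NW ⇒ F = (1/6, 2/3)
2·[ENV] = -1/3, 2·[FEN] = 1/6
[ENV]:[FEN] = -1/3:1/6 = -2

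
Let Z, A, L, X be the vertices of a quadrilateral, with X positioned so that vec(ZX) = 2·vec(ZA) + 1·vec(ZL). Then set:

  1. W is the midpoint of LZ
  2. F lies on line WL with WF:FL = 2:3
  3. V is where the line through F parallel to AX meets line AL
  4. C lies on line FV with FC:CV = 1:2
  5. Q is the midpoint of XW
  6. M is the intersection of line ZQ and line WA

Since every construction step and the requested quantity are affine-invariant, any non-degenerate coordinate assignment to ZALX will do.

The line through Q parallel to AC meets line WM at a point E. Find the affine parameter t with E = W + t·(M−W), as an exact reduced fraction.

Assign Z = (0, 0), A = (1, 0), L = (0, 1), X = (2, 1) — the answer is frame-independent, so this choice is without loss of generality.
1. W is the midpoint of LZ ⇒ W = (0, 1/2)
2. F lies on line WL with WF:FL = 2:3 ⇒ F = (0, 7/10)
3. V is where the line through F parallel to AX meets line AL ⇒ V = (3/20, 17/20)
4. C lies on line FV with FC:CV = 1:2 ⇒ C = (1/20, 3/4)
5. Q is the midpoint of XW ⇒ Q = (1, 3/4)
6. M is the intersection of line ZQ and line WA ⇒ M = (2/5, 3/10)
through Q parallel to AC: direction (-19/20, 3/4); meets WM at E = (79/22, -57/44)
E = W + t·(M−W) with t = 395/44

t = 395/44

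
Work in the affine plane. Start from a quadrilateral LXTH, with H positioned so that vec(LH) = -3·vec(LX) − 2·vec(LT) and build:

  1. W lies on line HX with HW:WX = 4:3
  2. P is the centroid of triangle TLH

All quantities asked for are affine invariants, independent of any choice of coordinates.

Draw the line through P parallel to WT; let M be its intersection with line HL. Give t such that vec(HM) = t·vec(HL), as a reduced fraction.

Work in coordinates with L = (0, 0), X = (1, 0), T = (0, 1), H = (-3, -2).
1. W lies on line HX with HW:WX = 4:3 ⇒ W = (-5/7, -6/7)
2. P is the centroid of triangle TLH ⇒ P = (-1, -1/3)
through P parallel to WT: direction (5/7, 13/7); meets HL at M = (-34/29, -68/87)
M = H + t·(L−H) with t = 53/87

t = 53/87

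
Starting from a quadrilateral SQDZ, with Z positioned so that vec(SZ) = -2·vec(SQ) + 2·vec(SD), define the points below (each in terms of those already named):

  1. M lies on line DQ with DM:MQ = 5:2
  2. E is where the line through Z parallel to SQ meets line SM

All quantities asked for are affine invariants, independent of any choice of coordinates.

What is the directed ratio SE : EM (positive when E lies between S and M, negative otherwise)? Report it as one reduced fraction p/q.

Set S = (0, 0), Q = (1, 0), D = (0, 1), Z = (-2, 2); any affine frame gives the same invariant.
1. M lies on line DQ with DM:MQ = 5:2 ⇒ M = (5/7, 2/7)
2. E is where the line through Z parallel to SQ meets line SM ⇒ E = (5, 2)
E = S + t·(M−S) with t = 7, so SE:EM = t:(1−t) = 7:-6

SE:EM = -7/6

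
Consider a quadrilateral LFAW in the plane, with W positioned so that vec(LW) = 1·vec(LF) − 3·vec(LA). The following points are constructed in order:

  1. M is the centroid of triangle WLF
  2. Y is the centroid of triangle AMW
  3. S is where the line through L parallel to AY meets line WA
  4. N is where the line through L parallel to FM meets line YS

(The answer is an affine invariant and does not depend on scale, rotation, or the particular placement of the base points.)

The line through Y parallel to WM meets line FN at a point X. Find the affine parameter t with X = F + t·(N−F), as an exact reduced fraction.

t = 83/99

Choose coordinates L = (0, 0), F = (1, 0), A = (0, 1), W = (1, -3).
1. M is the centroid of triangle WLF ⇒ M = (2/3, -1)
2. Y is the centroid of triangle AMW ⇒ Y = (5/9, -1)
3. S is where the line through L parallel to AY meets line WA ⇒ S = (5/2, -9)
4. N is where the line through L parallel to FM meets line YS ⇒ N = (15/83, 45/83)
through Y parallel to WM: direction (-1/3, 2); meets FN at X = (31/99, 5/11)
X = F + t·(N−F) with t = 83/99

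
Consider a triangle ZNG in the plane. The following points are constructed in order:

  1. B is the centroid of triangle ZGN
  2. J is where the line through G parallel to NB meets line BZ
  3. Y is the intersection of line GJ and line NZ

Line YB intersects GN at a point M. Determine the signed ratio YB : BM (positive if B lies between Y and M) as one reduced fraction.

Work in coordinates with Z = (0, 0), N = (1, 0), G = (0, 1).
1. B is the centroid of triangle ZGN ⇒ B = (1/3, 1/3)
2. J is where the line through G parallel to NB meets line BZ ⇒ J = (2/3, 2/3)
3. Y is the intersection of line GJ and line NZ ⇒ Y = (2, 0)
line YB meets GN at M = (3/4, 1/4)
B = Y + t·(M−Y) with t = 4/3, so YB:BM = 4/3:-1/3

YB:BM = -4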